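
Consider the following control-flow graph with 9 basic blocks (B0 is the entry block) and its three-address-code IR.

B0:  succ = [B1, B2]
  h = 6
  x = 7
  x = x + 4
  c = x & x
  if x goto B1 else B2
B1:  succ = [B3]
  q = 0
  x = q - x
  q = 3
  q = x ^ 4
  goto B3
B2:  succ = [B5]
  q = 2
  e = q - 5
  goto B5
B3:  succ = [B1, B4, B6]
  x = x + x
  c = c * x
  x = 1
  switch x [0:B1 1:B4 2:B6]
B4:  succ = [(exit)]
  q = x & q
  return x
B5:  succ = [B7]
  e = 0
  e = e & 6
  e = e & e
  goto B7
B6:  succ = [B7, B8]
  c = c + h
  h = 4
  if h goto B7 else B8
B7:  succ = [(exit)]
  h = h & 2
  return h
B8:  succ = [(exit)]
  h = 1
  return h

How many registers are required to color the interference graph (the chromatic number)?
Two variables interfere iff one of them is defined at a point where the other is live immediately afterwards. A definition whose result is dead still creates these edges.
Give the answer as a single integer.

Answer: 4

Working:
Per-block:
  B0: {c,h,x} / ∅
  B1: {q,x} / {x}
  B2: {e,q} / ∅
  B3: {c,x} / {c,x}
  B4: {q} / {q,x}
  B5: {e} / ∅
  B6: {c,h} / {c,h}
  B7: {h} / {h}
  B8: {h} / ∅

Live sets:
  live B0: ∅→{c,h,x}
  live B1: {c,h,x}→{c,h,q,x}
  live B2: {h}→{h}
  live B3: {c,h,q,x}→{c,h,q,x}
  live B4: {q,x}→∅
  live B5: {h}→{h}
  live B6: {c,h}→{h}
  live B7: {h}→∅
  live B8: ∅→∅

Interfere edges:
  c: {h,q,x}
  e: {h}
  h: {c,e,q,x}
  q: {c,h,x}
  x: {c,h,q}

Chromatic number:
  clique {c,h,q,x} ⇒ need ≥ 4
  assign c→c1 e→c1 h→c0 q→c2 x→c3 — no edge inside a register ⇒ χ ≤ 4
  χ = 4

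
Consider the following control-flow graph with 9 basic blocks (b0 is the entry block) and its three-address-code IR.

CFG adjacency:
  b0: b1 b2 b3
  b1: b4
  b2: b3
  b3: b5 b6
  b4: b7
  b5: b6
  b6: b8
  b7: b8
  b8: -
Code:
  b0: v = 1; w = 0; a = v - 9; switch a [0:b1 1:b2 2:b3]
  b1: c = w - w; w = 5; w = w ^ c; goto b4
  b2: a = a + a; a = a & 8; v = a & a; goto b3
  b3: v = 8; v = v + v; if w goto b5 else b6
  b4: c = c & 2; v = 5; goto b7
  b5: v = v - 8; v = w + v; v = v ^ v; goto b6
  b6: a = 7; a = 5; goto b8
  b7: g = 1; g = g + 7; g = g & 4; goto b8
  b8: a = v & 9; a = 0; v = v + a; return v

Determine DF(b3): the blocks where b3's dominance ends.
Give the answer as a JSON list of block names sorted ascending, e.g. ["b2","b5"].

idom tree: b1←b0 b2←b0 b3←b0 b4←b1 b5←b3 b6←b3 b7←b4 b8←b0
Dom∩ at merges:
  b3: preds {b0,b2}: {b0} ∩ {b0,b2} = {b0}; idom=b0
  b6: preds {b3,b5}: {b0,b3} ∩ {b0,b3,b5} = {b0,b3}; idom=b3
  b8: preds {b6,b7}: {b0,b3,b6} ∩ {b0,b1,b4,b7} = {b0}; idom=b0

Frontier:
  join b3 pred b0: · stop@b0
  join b3 pred b2: b2 stop@b0
  join b6 pred b3: · stop@b3
  join b6 pred b5: b5 stop@b3
  join b8 pred b6: b6→b3 stop@b0
  join b8 pred b7: b7→b4→b1 stop@b0
  b0 → ∅
  b1 → {b8}
  b2 → {b3}
  b3 → {b8}
  b4 → {b8}
  b5 → {b6}
  b6 → {b8}
  b7 → {b8}
  b8 → ∅

DF(b3) = ["b8"]

Answer: ["b8"]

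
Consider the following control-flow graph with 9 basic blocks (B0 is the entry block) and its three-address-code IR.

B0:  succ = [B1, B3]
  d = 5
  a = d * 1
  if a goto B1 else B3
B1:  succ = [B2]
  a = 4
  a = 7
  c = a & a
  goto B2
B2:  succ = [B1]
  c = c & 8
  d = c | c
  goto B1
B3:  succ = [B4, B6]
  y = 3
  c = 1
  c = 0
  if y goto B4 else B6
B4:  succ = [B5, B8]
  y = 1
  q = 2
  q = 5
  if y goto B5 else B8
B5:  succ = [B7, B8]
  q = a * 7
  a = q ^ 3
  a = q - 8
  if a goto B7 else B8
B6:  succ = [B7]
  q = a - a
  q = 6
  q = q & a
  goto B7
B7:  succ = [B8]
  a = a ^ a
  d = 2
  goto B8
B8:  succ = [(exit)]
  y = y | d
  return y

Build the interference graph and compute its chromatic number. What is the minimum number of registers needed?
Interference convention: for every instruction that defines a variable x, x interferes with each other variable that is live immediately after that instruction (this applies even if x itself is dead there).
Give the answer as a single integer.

Answer: 4

Analysis:
def/use:
  B0: {a,d} / ∅
  B1: {a,c} / ∅
  B2: {c,d} / {c}
  B3: {c,y} / ∅
  B4: {q,y} / ∅
  B5: {a,q} / {a}
  B6: {q} / {a}
  B7: {a,d} / {a}
  B8: {y} / {d,y}

Backward fixpoint:
  live B0: ∅→{a,d}
  live B1: ∅→{c}
  live B2: {c}→∅
  live B3: {a,d}→{a,d,y}
  live B4: {a,d}→{a,d,y}
  live B5: {a,d,y}→{a,d,y}
  live B6: {a,y}→{a,y}
  live B7: {a,y}→{d,y}
  live B8: {d,y}→∅

Conflict graph:
  a↔{c,d,q,y}
  c↔{a,d,y}
  d↔{a,c,q,y}
  q↔{a,d,y}
  y↔{a,c,d,q}

Registers:
  {a,c,d,y} pairwise interfere (4-clique) ⇒ χ ≥ 4
  assign a→R0 c→R3 d→R1 q→R3 y→R2 — no edge inside a register ⇒ χ ≤ 4
  χ = 4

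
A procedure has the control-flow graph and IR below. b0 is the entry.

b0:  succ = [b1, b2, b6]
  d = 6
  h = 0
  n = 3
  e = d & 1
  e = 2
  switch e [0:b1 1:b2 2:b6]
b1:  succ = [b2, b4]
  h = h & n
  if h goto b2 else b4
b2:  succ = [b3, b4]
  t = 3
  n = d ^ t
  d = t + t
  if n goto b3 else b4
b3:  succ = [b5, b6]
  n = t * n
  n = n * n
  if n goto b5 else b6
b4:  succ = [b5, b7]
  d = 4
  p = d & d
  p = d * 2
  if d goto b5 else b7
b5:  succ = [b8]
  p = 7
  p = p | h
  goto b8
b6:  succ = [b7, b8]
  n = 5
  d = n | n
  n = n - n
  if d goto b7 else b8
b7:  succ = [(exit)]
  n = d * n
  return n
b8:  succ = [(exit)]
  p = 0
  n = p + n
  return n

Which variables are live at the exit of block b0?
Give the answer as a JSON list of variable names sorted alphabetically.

Per-block:
  b0 def {d,e,h,n} use ∅
  b1 def {h} use {h,n}
  b2 def {d,n,t} use {d}
  b3 def {n} use {n,t}
  b4 def {d,p} use ∅
  b5 def {p} use {h}
  b6 def {d,n} use ∅
  b7 def {n} use {d,n}
  b8 def {n,p} use {n}

Backward fixpoint:
  live b0: ∅→{d,h,n}
  live b1: {d,h,n}→{d,h,n}
  live b2: {d,h}→{h,n,t}
  live b3: {h,n,t}→{h,n}
  live b4: {h,n}→{d,h,n}
  live b5: {h,n}→{n}
  live b6: ∅→{d,n}
  live b7: {d,n}→∅
  live b8: {n}→∅

live-out(b0) = ["d", "h", "n"]

Answer: ["d", "h", "n"]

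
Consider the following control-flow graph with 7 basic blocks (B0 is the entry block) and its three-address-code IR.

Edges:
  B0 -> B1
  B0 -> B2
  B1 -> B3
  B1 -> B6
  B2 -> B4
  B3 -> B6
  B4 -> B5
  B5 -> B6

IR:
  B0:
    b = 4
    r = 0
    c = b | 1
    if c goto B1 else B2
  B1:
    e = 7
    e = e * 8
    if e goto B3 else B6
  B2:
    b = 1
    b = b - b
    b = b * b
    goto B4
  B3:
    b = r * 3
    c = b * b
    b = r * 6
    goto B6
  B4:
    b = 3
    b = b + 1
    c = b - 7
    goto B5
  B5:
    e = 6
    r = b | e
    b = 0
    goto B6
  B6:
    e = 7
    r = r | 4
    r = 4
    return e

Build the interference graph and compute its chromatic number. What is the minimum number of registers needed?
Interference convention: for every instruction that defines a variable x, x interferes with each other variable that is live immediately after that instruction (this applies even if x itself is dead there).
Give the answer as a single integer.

def/use:
  B0: def={b,c,r} ue=∅
  B1: def={e} ue=∅
  B2: def={b} ue=∅
  B3: def={b,c} ue={r}
  B4: def={b,c} ue=∅
  B5: def={b,e,r} ue={b}
  B6: def={e,r} ue={r}

Backward fixpoint:
  B0 li=∅ lo={r}
  B1 li={r} lo={r}
  B2 li=∅ lo=∅
  B3 li={r} lo={r}
  B4 li=∅ lo={b}
  B5 li={b} lo={r}
  B6 li={r} lo=∅

Conflict graph:
  b↔{c,e,r}
  c↔{b,r}
  e↔{b,r}
  r↔{b,c,e}

Registers:
  clique {b,c,r} ⇒ need ≥ 3
  assign b→c0 c→c2 e→c2 r→c1 — no edge inside a register ⇒ χ ≤ 3
  χ = 3

Answer: 3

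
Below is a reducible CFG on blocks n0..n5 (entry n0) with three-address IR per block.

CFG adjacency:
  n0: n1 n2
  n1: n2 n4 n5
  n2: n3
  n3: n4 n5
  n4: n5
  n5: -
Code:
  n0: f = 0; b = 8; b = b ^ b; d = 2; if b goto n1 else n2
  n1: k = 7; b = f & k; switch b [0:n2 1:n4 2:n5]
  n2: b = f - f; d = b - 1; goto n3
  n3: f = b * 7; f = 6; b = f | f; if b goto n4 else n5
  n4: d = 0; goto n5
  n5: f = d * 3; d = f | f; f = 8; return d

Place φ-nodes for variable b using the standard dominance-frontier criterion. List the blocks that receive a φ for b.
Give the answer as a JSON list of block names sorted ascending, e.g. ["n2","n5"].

Answer: ["n2", "n4", "n5"]

Working:
idom tree: n1←n0 n2←n0 n3←n2 n4←n0 n5←n0
Dom at joins:
  n2: preds {n0,n1}: {n0} ∩ {n0,n1} = {n0}; idom=n0
  n4: preds {n1,n3}: {n0,n1} ∩ {n0,n2,n3} = {n0}; idom=n0
  n5: preds {n1,n3,n4}: {n0,n1} ∩ {n0,n2,n3} ∩ {n0,n4} = {n0}; idom=n0

Frontier:
  join n2 pred n0: · stop@n0
  join n2 pred n1: n1 stop@n0
  join n4 pred n1: n1 stop@n0
  join n4 pred n3: n3→n2 stop@n0
  join n5 pred n1: n1 stop@n0
  join n5 pred n3: n3→n2 stop@n0
  join n5 pred n4: n4 stop@n0
  DF(n0)=∅
  DF(n1)={n2,n4,n5}
  DF(n2)={n4,n5}
  DF(n3)={n4,n5}
  DF(n4)={n5}
  DF(n5)=∅

φ for b: defs {n0,n1,n2,n3}
  DF⁺ = {n2,n4,n5}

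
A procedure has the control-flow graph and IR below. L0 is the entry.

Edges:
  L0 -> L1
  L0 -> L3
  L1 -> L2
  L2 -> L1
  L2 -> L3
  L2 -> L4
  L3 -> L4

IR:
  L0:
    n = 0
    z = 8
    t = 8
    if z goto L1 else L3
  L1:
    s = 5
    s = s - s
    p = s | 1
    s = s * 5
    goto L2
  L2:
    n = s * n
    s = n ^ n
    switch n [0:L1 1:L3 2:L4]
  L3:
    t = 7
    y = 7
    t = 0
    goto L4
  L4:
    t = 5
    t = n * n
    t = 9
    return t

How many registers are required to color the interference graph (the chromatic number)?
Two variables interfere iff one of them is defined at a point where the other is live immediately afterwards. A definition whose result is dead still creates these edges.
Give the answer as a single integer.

Block summaries:
  L0: {n,t,z} / ∅
  L1: {p,s} / ∅
  L2: {n,s} / {n,s}
  L3: {t,y} / ∅
  L4: {t} / {n}

Liveness:
  L0 li=∅ lo={n}
  L1 li={n} lo={n,s}
  L2 li={n,s} lo={n}
  L3 li={n} lo={n}
  L4 li={n} lo=∅

Interference:
  n↔{p,s,t,y,z}
  p↔{n,s}
  s↔{n,p}
  t↔{n,z}
  y↔{n}
  z↔{n,t}

Colouring:
  {n,p,s} pairwise interfere (3-clique) ⇒ χ ≥ 3
  assign n→R0 p→R1 s→R2 t→R1 y→R1 z→R2 — no edge inside a register ⇒ χ ≤ 3
  χ = 3

Answer: 3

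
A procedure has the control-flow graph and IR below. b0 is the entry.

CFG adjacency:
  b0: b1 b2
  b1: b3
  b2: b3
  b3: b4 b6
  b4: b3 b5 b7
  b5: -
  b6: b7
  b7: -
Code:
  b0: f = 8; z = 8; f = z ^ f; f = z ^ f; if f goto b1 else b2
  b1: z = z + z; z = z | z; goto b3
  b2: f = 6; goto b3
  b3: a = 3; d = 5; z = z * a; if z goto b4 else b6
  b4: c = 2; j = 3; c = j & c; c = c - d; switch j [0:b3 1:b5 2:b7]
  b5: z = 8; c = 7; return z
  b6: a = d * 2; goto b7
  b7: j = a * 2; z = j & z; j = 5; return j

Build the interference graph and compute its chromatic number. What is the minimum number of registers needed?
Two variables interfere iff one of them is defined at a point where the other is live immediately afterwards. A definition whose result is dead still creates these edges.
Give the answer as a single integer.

Block summaries:
  b0: def={f,z} ue=∅
  b1: def={z} ue={z}
  b2: def={f} ue=∅
  b3: def={a,d,z} ue={z}
  b4: def={c,j} ue={d}
  b5: def={c,z} ue=∅
  b6: def={a} ue={d}
  b7: def={j,z} ue={a,z}

Liveness:
  live b0: ∅→{z}
  live b1: {z}→{z}
  live b2: {z}→{z}
  live b3: {z}→{a,d,z}
  live b4: {a,d,z}→{a,z}
  live b5: ∅→∅
  live b6: {d,z}→{a,z}
  live b7: {a,z}→∅

Conflict graph:
  a↔{c,d,j,z}
  c↔{a,d,j,z}
  d↔{a,c,j,z}
  f↔{z}
  j↔{a,c,d,z}
  z↔{a,c,d,f,j}

Chromatic number:
  lower bound: {a,c,d,j,z} mutually conflict ⇒ χ ≥ 5
  5-colouring: R0={z}  R1={a,f}  R2={c}  R3={d}  R4={j}
  χ = 5

Answer: 5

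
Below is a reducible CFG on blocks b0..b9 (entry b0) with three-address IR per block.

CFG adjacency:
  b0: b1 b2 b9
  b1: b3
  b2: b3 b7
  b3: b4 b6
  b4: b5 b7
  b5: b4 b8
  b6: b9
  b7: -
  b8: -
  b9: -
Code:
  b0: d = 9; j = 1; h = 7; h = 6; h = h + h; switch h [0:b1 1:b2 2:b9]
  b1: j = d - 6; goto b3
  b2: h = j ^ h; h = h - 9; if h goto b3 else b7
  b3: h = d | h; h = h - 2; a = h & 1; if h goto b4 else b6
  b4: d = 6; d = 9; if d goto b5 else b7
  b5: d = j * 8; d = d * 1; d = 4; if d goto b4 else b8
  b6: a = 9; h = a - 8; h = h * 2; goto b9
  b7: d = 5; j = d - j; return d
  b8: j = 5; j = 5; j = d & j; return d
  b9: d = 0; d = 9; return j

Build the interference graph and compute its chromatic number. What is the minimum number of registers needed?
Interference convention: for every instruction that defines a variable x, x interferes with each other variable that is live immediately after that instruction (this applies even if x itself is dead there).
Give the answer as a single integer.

Per-block:
  b0: def={d,h,j} ue=∅
  b1: def={j} ue={d}
  b2: def={h} ue={h,j}
  b3: def={a,h} ue={d,h}
  b4: def={d} ue=∅
  b5: def={d} ue={j}
  b6: def={a,h} ue=∅
  b7: def={d,j} ue={j}
  b8: def={j} ue={d}
  b9: def={d} ue={j}

Liveness:
  b0: in=∅ out={d,h,j}
  b1: in={d,h} out={d,h,j}
  b2: in={d,h,j} out={d,h,j}
  b3: in={d,h,j} out={j}
  b4: in={j} out={j}
  b5: in={j} out={d,j}
  b6: in={j} out={j}
  b7: in={j} out=∅
  b8: in={d} out=∅
  b9: in={j} out=∅

Interfere edges:
  a — {h,j}
  d — {h,j}
  h — {a,d,j}
  j — {a,d,h}

Registers:
  {a,h,j} pairwise interfere (3-clique) ⇒ χ ≥ 3
  3-colouring: r0={h}  r1={j}  r2={a,d}
  χ = 3

Answer: 3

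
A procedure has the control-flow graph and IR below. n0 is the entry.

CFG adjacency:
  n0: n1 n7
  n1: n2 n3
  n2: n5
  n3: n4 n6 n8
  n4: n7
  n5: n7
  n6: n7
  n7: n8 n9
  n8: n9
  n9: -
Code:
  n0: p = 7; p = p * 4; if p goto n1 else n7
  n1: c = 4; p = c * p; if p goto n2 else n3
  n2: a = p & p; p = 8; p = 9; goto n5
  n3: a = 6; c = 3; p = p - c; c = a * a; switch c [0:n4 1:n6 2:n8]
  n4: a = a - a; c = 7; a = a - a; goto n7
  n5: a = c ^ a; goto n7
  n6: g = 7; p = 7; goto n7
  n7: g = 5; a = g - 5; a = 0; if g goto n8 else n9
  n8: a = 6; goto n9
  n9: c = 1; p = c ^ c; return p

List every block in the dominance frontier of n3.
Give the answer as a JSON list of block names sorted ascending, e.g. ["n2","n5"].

idom tree: n1←n0 n2←n1 n3←n1 n4←n3 n5←n2 n6←n3 n7←n0 n8←n0 n9←n0
Dom at joins:
  n7: preds {n0,n4,n5,n6}: {n0} ∩ {n0,n1,n3,n4} ∩ {n0,n1,n2,n5} ∩ {n0,n1,n3,n6} = {n0}; idom=n0
  n8: preds {n3,n7}: {n0,n1,n3} ∩ {n0,n7} = {n0}; idom=n0
  n9: preds {n7,n8}: {n0,n7} ∩ {n0,n8} = {n0}; idom=n0

DF walk-up:
  n7←n0: walk · to n0
  n7←n4: walk n4→n3→n1 to n0
  n7←n5: walk n5→n2→n1 to n0
  n7←n6: walk n6→n3→n1 to n0
  n8←n3: walk n3→n1 to n0
  n8←n7: walk n7 to n0
  n9←n7: walk n7 to n0
  n9←n8: walk n8 to n0
  n0 → ∅
  n1 → {n7,n8}
  n2 → {n7}
  n3 → {n7,n8}
  n4 → {n7}
  n5 → {n7}
  n6 → {n7}
  n7 → {n8,n9}
  n8 → {n9}
  n9 → ∅

DF(n3) = ["n7", "n8"]

Answer: ["n7", "n8"]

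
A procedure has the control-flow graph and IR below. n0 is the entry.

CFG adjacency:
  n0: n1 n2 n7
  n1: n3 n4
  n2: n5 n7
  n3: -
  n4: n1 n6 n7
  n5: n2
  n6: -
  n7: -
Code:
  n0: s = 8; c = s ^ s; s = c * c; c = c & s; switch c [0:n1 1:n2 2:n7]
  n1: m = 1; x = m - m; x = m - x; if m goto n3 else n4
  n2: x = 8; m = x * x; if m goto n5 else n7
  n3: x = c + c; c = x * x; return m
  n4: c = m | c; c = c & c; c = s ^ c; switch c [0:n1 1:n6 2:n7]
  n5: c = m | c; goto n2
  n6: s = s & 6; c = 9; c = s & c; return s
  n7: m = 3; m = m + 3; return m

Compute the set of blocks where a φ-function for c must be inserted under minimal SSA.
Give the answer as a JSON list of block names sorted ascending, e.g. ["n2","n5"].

idom tree: n1←n0 n2←n0 n3←n1 n4←n1 n5←n2 n6←n4 n7←n0
Join-block Dom:
  n1: preds {n0,n4}: {n0} ∩ {n0,n1,n4} = {n0}; idom=n0
  n2: preds {n0,n5}: {n0} ∩ {n0,n2,n5} = {n0}; idom=n0
  n7: preds {n0,n2,n4}: {n0} ∩ {n0,n2} ∩ {n0,n1,n4} = {n0}; idom=n0

Frontier:
  n1←n0: walk · to n0
  n1←n4: walk n4→n1 to n0
  n2←n0: walk · to n0
  n2←n5: walk n5→n2 to n0
  n7←n0: walk · to n0
  n7←n2: walk n2 to n0
  n7←n4: walk n4→n1 to n0
  DF(n0)=∅
  DF(n1)={n1,n7}
  DF(n2)={n2,n7}
  DF(n3)=∅
  DF(n4)={n1,n7}
  DF(n5)={n2}
  DF(n6)=∅
  DF(n7)=∅

φ for c: defs {n0,n3,n4,n5,n6}
  DF⁺ = {n1,n2,n7}

Answer: ["n1", "n2", "n7"]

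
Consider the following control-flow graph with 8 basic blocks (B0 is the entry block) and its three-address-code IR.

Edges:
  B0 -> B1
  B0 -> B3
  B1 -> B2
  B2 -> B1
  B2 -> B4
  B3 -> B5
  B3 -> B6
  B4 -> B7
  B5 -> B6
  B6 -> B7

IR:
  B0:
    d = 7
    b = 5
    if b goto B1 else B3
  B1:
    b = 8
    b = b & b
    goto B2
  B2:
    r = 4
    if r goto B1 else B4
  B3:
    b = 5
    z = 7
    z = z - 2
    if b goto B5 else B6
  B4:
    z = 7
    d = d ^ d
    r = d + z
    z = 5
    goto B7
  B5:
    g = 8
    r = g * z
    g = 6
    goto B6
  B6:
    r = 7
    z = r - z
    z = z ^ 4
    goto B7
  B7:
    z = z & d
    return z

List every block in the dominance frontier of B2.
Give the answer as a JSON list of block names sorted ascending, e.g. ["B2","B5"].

Answer: ["B1", "B7"]

Working:
idom tree: B1←B0 B2←B1 B3←B0 B4←B2 B5←B3 B6←B3 B7←B0
Dom∩ at merges:
  B1: preds {B0,B2}: {B0} ∩ {B0,B1,B2} = {B0}; idom=B0
  B6: preds {B3,B5}: {B0,B3} ∩ {B0,B3,B5} = {B0,B3}; idom=B3
  B7: preds {B4,B6}: {B0,B1,B2,B4} ∩ {B0,B3,B6} = {B0}; idom=B0

Frontier:
  join B1 pred B0: · stop@B0
  join B1 pred B2: B2→B1 stop@B0
  join B6 pred B3: · stop@B3
  join B6 pred B5: B5 stop@B3
  join B7 pred B4: B4→B2→B1 stop@B0
  join B7 pred B6: B6→B3 stop@B0
  B0 → ∅
  B1 → {B1,B7}
  B2 → {B1,B7}
  B3 → {B7}
  B4 → {B7}
  B5 → {B6}
  B6 → {B7}
  B7 → ∅

DF(B2) = ["B1", "B7"]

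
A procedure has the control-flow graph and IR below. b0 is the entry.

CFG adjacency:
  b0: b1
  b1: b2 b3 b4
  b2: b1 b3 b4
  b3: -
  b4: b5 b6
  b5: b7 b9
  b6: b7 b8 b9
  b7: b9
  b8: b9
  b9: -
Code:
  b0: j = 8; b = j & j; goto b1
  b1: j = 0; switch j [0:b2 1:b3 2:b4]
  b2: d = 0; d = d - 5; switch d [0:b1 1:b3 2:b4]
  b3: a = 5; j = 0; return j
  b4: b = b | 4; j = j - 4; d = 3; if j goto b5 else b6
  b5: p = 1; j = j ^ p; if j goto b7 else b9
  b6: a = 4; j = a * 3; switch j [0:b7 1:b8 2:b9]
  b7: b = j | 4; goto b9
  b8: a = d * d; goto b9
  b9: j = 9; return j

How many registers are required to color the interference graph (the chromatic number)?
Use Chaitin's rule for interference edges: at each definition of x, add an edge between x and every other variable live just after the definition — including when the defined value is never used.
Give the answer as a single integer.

Answer: 3

Working:
Block summaries:
  b0: {b,j} / ∅
  b1: {j} / ∅
  b2: {d} / ∅
  b3: {a,j} / ∅
  b4: {b,d,j} / {b,j}
  b5: {j,p} / {j}
  b6: {a,j} / ∅
  b7: {b} / {j}
  b8: {a} / {d}
  b9: {j} / ∅

Live sets:
  live b0: ∅→{b}
  live b1: {b}→{b,j}
  live b2: {b,j}→{b,j}
  live b3: ∅→∅
  live b4: {b,j}→{d,j}
  live b5: {j}→{j}
  live b6: {d}→{d,j}
  live b7: {j}→∅
  live b8: {d}→∅
  live b9: ∅→∅

Interfere edges:
  a — {d}
  b — {d,j}
  d — {a,b,j}
  j — {b,d,p}
  p — {j}

Registers:
  lower bound: {b,d,j} mutually conflict ⇒ χ ≥ 3
  3-colouring: c0={d,p}  c1={a,j}  c2={b}
  χ = 3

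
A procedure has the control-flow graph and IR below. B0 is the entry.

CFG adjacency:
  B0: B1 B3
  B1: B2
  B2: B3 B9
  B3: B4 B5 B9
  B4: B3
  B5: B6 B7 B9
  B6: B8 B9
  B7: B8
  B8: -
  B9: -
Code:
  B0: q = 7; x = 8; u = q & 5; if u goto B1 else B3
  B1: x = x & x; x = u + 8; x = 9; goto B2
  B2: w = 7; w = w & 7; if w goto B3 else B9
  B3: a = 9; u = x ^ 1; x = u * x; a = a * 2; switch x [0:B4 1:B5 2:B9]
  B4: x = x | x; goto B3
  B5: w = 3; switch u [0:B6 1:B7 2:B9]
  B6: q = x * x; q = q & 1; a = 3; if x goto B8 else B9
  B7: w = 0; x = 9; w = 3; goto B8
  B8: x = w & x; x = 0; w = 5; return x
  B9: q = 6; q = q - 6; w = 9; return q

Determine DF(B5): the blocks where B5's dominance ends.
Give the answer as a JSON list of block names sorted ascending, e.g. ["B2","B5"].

Answer: ["B9"]

Derivation:
idom tree: B1←B0 B2←B1 B3←B0 B4←B3 B5←B3 B6←B5 B7←B5 B8←B5 B9←B0
Dom∩ at merges:
  B3: preds {B0,B2,B4}: {B0} ∩ {B0,B1,B2} ∩ {B0,B3,B4} = {B0}; idom=B0
  B8: preds {B6,B7}: {B0,B3,B5,B6} ∩ {B0,B3,B5,B7} = {B0,B3,B5}; idom=B5
  B9: preds {B2,B3,B5,B6}: {B0,B1,B2} ∩ {B0,B3} ∩ {B0,B3,B5} ∩ {B0,B3,B5,B6} = {B0}; idom=B0

Frontier:
  B3←B0: walk · to B0
  B3←B2: walk B2→B1 to B0
  B3←B4: walk B4→B3 to B0
  B8←B6: walk B6 to B5
  B8←B7: walk B7 to B5
  B9←B2: walk B2→B1 to B0
  B9←B3: walk B3 to B0
  B9←B5: walk B5→B3 to B0
  B9←B6: walk B6→B5→B3 to B0
  B0 → ∅
  B1 → {B3,B9}
  B2 → {B3,B9}
  B3 → {B3,B9}
  B4 → {B3}
  B5 → {B9}
  B6 → {B8,B9}
  B7 → {B8}
  B8 → ∅
  B9 → ∅

DF(B5) = ["B9"]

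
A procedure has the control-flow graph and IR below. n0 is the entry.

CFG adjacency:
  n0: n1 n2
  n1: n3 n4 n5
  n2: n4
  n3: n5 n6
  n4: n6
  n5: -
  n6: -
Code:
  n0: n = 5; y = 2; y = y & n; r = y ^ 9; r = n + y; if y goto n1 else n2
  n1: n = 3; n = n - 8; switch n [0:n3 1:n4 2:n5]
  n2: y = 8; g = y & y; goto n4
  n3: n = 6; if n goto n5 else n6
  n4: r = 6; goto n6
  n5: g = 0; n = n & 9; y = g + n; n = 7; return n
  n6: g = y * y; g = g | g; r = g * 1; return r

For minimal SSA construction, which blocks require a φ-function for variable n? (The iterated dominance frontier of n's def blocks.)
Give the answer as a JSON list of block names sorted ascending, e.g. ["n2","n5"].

Answer: ["n4", "n5", "n6"]

Working:
idom tree: n1←n0 n2←n0 n3←n1 n4←n0 n5←n1 n6←n0
Join-block Dom:
  n4: preds {n1,n2}: {n0,n1} ∩ {n0,n2} = {n0}; idom=n0
  n5: preds {n1,n3}: {n0,n1} ∩ {n0,n1,n3} = {n0,n1}; idom=n1
  n6: preds {n3,n4}: {n0,n1,n3} ∩ {n0,n4} = {n0}; idom=n0

Frontier:
  join n4 pred n1: n1 stop@n0
  join n4 pred n2: n2 stop@n0
  join n5 pred n1: · stop@n1
  join n5 pred n3: n3 stop@n1
  join n6 pred n3: n3→n1 stop@n0
  join n6 pred n4: n4 stop@n0
  n0 → ∅
  n1 → {n4,n6}
  n2 → {n4}
  n3 → {n5,n6}
  n4 → {n6}
  n5 → ∅
  n6 → ∅

φ for n: defs {n0,n1,n3,n5}
  DF⁺ = {n4,n5,n6}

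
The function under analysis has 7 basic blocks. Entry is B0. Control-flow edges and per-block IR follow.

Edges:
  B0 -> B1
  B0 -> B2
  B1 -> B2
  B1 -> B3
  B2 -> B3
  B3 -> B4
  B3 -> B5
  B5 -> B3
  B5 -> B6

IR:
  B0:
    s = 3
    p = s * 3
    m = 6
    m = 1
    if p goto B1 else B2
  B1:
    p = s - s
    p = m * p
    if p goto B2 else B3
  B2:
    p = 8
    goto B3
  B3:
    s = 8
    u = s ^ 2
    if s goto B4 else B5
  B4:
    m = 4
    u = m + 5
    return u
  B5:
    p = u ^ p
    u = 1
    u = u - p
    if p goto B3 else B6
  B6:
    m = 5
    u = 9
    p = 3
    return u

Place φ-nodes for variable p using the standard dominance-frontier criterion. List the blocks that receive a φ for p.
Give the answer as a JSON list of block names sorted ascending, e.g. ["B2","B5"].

idom tree: B1←B0 B2←B0 B3←B0 B4←B3 B5←B3 B6←B5
Join-block Dom:
  B2: preds {B0,B1}: {B0} ∩ {B0,B1} = {B0}; idom=B0
  B3: preds {B1,B2,B5}: {B0,B1} ∩ {B0,B2} ∩ {B0,B3,B5} = {B0}; idom=B0

DF walk-up:
  B2←B0: walk · to B0
  B2←B1: walk B1 to B0
  B3←B1: walk B1 to B0
  B3←B2: walk B2 to B0
  B3←B5: walk B5→B3 to B0
  B0: DF=∅
  B1: DF={B2,B3}
  B2: DF={B3}
  B3: DF={B3}
  B4: DF=∅
  B5: DF={B3}
  B6: DF=∅

φ for p: defs {B0,B1,B2,B5,B6}
  DF⁺ = {B2,B3}

Answer: ["B2", "B3"]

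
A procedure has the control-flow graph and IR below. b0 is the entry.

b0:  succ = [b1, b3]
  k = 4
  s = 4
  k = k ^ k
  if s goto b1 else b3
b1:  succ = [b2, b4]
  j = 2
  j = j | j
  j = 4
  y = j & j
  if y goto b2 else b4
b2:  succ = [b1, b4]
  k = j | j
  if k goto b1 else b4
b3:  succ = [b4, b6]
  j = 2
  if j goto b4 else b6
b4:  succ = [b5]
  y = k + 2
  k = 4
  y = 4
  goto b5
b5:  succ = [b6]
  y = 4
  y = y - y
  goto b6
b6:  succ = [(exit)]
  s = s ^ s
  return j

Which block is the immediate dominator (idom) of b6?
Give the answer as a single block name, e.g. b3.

idom tree: b1←b0 b2←b1 b3←b0 b4←b0 b5←b4 b6←b0
Dom∩ at merges:
  b1: preds {b0,b2}: {b0} ∩ {b0,b1,b2} = {b0}; idom=b0
  b4: preds {b1,b2,b3}: {b0,b1} ∩ {b0,b1,b2} ∩ {b0,b3} = {b0}; idom=b0
  b6: preds {b3,b5}: {b0,b3} ∩ {b0,b4,b5} = {b0}; idom=b0

idom(b6) = b0

Answer: b0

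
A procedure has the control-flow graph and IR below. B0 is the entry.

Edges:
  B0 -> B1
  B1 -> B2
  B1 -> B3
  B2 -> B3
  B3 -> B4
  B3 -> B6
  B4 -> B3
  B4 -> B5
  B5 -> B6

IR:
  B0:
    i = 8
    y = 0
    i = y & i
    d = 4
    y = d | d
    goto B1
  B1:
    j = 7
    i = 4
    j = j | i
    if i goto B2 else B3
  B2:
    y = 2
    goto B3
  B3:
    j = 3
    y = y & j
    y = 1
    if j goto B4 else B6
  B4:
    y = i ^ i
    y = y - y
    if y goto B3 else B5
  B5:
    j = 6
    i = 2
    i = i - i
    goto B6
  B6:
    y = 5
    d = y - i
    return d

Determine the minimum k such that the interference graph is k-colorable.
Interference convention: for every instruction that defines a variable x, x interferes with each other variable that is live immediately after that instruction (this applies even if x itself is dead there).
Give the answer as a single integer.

Per-block:
  B0 def {d,i,y} use ∅
  B1 def {i,j} use ∅
  B2 def {y} use ∅
  B3 def {j,y} use {y}
  B4 def {y} use {i}
  B5 def {i,j} use ∅
  B6 def {d,y} use {i}

Backward fixpoint:
  B0 li=∅ lo={y}
  B1 li={y} lo={i,y}
  B2 li={i} lo={i,y}
  B3 li={i,y} lo={i}
  B4 li={i} lo={i,y}
  B5 li=∅ lo={i}
  B6 li={i} lo=∅

Interfere edges:
  d — ∅
  i — {j,y}
  j — {i,y}
  y — {i,j}

Colouring:
  {i,j,y} pairwise interfere (3-clique) ⇒ χ ≥ 3
  3-colouring: R0={d,i}  R1={j}  R2={y}
  χ = 3

Answer: 3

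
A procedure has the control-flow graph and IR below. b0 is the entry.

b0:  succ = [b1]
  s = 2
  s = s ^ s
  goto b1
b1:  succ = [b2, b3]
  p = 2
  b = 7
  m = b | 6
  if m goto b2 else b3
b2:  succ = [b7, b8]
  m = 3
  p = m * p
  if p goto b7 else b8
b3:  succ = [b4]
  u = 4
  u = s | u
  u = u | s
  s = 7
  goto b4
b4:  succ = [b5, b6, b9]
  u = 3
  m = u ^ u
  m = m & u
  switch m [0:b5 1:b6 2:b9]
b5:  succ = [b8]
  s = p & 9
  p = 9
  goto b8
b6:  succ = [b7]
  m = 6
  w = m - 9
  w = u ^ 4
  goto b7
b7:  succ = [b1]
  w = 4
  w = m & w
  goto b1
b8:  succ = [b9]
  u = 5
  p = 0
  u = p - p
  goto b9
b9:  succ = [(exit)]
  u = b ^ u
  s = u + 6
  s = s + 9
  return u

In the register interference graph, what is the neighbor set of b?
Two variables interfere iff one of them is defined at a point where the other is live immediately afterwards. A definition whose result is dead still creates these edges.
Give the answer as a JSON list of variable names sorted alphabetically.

Answer: ["m", "p", "s", "u"]

Working:
Block summaries:
  b0: def={s} ue=∅
  b1: def={b,m,p} ue=∅
  b2: def={m,p} ue={p}
  b3: def={s,u} ue={s}
  b4: def={m,u} ue=∅
  b5: def={p,s} ue={p}
  b6: def={m,w} ue={u}
  b7: def={w} ue={m}
  b8: def={p,u} ue=∅
  b9: def={s,u} ue={b,u}

Liveness:
  b0 li=∅ lo={s}
  b1 li={s} lo={b,p,s}
  b2 li={b,p,s} lo={b,m,s}
  b3 li={b,p,s} lo={b,p,s}
  b4 li={b,p,s} lo={b,p,s,u}
  b5 li={b,p} lo={b}
  b6 li={s,u} lo={m,s}
  b7 li={m,s} lo={s}
  b8 li={b} lo={b,u}
  b9 li={b,u} lo=∅

Conflict graph:
  b↔{m,p,s,u}
  m↔{b,p,s,u,w}
  p↔{b,m,s,u}
  s↔{b,m,p,u,w}
  u↔{b,m,p,s,w}
  w↔{m,s,u}

N(b) = ["m", "p", "s", "u"]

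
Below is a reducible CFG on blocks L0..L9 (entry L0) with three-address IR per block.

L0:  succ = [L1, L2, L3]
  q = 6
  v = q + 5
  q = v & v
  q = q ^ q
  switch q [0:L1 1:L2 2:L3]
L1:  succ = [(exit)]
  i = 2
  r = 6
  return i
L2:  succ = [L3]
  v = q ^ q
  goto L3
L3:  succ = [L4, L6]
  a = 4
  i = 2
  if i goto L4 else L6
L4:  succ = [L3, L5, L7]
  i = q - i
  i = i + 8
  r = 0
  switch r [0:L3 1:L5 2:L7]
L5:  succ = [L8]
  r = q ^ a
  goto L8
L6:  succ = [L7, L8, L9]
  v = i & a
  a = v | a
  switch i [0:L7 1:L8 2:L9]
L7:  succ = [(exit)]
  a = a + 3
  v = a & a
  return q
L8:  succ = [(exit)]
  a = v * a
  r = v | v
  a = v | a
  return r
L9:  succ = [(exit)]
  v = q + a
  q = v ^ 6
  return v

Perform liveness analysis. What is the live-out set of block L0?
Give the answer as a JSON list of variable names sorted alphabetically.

Answer: ["q", "v"]

Derivation:
Block summaries:
  L0 def {q,v} use ∅
  L1 def {i,r} use ∅
  L2 def {v} use {q}
  L3 def {a,i} use ∅
  L4 def {i,r} use {i,q}
  L5 def {r} use {a,q}
  L6 def {a,v} use {a,i}
  L7 def {a,v} use {a,q}
  L8 def {a,r} use {a,v}
  L9 def {q,v} use {a,q}

Live sets:
  L0: in=∅ out={q,v}
  L1: in=∅ out=∅
  L2: in={q} out={q,v}
  L3: in={q,v} out={a,i,q,v}
  L4: in={a,i,q,v} out={a,q,v}
  L5: in={a,q,v} out={a,v}
  L6: in={a,i,q} out={a,q,v}
  L7: in={a,q} out=∅
  L8: in={a,v} out=∅
  L9: in={a,q} out=∅

live-out(L0) = ["q", "v"]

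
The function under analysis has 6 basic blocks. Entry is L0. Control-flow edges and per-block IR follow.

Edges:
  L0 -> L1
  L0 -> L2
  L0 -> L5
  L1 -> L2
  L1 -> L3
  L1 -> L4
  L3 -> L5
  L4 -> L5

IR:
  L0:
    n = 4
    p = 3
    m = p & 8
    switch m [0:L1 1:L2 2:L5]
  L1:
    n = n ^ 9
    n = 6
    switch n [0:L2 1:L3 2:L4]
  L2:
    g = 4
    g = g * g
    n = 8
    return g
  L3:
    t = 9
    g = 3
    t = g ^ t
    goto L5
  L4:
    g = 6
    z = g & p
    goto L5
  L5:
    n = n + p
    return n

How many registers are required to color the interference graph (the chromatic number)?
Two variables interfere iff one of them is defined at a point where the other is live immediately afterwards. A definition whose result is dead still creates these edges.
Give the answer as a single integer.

Block summaries:
  L0 def {m,n,p} use ∅
  L1 def {n} use {n}
  L2 def {g,n} use ∅
  L3 def {g,t} use ∅
  L4 def {g,z} use {p}
  L5 def {n} use {n,p}

Live sets:
  live L0: ∅→{n,p}
  live L1: {n,p}→{n,p}
  live L2: ∅→∅
  live L3: {n,p}→{n,p}
  live L4: {n,p}→{n,p}
  live L5: {n,p}→∅

Conflict graph:
  g — {n,p,t}
  m — {n,p}
  n — {g,m,p,t,z}
  p — {g,m,n,t,z}
  t — {g,n,p}
  z — {n,p}

Colouring:
  clique {g,n,p,t} ⇒ need ≥ 4
  4-colouring: c0={n}  c1={p}  c2={g,m,z}  c3={t}
  χ = 4

Answer: 4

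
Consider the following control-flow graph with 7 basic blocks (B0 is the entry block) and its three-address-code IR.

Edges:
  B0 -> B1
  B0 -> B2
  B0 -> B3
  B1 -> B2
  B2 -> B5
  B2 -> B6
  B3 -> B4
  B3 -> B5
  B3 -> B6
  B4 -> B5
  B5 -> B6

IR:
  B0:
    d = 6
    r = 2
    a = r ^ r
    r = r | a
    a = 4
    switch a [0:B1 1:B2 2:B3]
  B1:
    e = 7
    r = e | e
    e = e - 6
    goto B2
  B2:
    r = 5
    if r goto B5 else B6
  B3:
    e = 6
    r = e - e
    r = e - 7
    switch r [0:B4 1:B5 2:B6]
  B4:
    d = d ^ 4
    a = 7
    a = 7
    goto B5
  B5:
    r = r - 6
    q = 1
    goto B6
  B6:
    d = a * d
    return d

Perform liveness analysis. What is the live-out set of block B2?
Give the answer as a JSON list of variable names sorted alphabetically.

def/use:
  B0: def={a,d,r} ue=∅
  B1: def={e,r} ue=∅
  B2: def={r} ue=∅
  B3: def={e,r} ue=∅
  B4: def={a,d} ue={d}
  B5: def={q,r} ue={r}
  B6: def={d} ue={a,d}

Backward fixpoint:
  B0: in=∅ out={a,d}
  B1: in={a,d} out={a,d}
  B2: in={a,d} out={a,d,r}
  B3: in={a,d} out={a,d,r}
  B4: in={d,r} out={a,d,r}
  B5: in={a,d,r} out={a,d}
  B6: in={a,d} out=∅

live-out(B2) = ["a", "d", "r"]

Answer: ["a", "d", "r"]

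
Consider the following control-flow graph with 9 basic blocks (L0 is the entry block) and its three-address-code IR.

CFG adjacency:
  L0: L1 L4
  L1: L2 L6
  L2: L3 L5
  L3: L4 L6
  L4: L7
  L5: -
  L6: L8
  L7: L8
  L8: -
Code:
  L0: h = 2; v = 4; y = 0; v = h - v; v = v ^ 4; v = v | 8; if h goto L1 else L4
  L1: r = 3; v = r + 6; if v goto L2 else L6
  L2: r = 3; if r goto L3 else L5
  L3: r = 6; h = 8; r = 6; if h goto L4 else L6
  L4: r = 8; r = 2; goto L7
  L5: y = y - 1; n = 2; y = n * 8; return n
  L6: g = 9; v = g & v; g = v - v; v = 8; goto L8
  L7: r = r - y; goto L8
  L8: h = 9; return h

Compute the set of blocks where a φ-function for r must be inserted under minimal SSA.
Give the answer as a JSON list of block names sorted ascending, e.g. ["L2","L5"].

idom tree: L1←L0 L2←L1 L3←L2 L4←L0 L5←L2 L6←L1 L7←L4 L8←L0
Dom∩ at merges:
  L4: preds {L0,L3}: {L0} ∩ {L0,L1,L2,L3} = {L0}; idom=L0
  L6: preds {L1,L3}: {L0,L1} ∩ {L0,L1,L2,L3} = {L0,L1}; idom=L1
  L8: preds {L6,L7}: {L0,L1,L6} ∩ {L0,L4,L7} = {L0}; idom=L0

Frontier:
  L4←L0: walk · to L0
  L4←L3: walk L3→L2→L1 to L0
  L6←L1: walk · to L1
  L6←L3: walk L3→L2 to L1
  L8←L6: walk L6→L1 to L0
  L8←L7: walk L7→L4 to L0
  L0: DF=∅
  L1: DF={L4,L8}
  L2: DF={L4,L6}
  L3: DF={L4,L6}
  L4: DF={L8}
  L5: DF=∅
  L6: DF={L8}
  L7: DF={L8}
  L8: DF=∅

φ for r: defs {L1,L2,L3,L4,L7}
  DF⁺ = {L4,L6,L8}

Answer: ["L4", "L6", "L8"]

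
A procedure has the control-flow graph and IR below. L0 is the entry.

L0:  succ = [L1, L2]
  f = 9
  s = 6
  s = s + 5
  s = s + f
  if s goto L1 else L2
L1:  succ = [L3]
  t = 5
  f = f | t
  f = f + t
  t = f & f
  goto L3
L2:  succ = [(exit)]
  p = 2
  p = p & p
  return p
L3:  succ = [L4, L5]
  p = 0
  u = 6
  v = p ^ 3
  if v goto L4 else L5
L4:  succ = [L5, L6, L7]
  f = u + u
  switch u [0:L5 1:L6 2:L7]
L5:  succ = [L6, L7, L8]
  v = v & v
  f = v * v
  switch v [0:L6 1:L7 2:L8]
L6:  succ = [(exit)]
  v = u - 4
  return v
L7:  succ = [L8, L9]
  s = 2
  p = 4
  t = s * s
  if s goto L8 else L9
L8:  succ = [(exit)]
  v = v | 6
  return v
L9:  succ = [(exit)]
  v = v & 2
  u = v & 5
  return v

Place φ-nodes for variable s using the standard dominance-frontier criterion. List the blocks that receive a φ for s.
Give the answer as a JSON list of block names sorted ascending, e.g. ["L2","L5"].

idom tree: L1←L0 L2←L0 L3←L1 L4←L3 L5←L3 L6←L3 L7←L3 L8←L3 L9←L7
Dom∩ at merges:
  L5: preds {L3,L4}: {L0,L1,L3} ∩ {L0,L1,L3,L4} = {L0,L1,L3}; idom=L3
  L6: preds {L4,L5}: {L0,L1,L3,L4} ∩ {L0,L1,L3,L5} = {L0,L1,L3}; idom=L3
  L7: preds {L4,L5}: {L0,L1,L3,L4} ∩ {L0,L1,L3,L5} = {L0,L1,L3}; idom=L3
  L8: preds {L5,L7}: {L0,L1,L3,L5} ∩ {L0,L1,L3,L7} = {L0,L1,L3}; idom=L3

DF derivation:
  L5←L3: walk · to L3
  L5←L4: walk L4 to L3
  L6←L4: walk L4 to L3
  L6←L5: walk L5 to L3
  L7←L4: walk L4 to L3
  L7←L5: walk L5 to L3
  L8←L5: walk L5 to L3
  L8←L7: walk L7 to L3
  DF(L0)=∅
  DF(L1)=∅
  DF(L2)=∅
  DF(L3)=∅
  DF(L4)={L5,L6,L7}
  DF(L5)={L6,L7,L8}
  DF(L6)=∅
  DF(L7)={L8}
  DF(L8)=∅
  DF(L9)=∅

φ for s: defs {L0,L7}
  DF⁺ = {L8}

Answer: ["L8"]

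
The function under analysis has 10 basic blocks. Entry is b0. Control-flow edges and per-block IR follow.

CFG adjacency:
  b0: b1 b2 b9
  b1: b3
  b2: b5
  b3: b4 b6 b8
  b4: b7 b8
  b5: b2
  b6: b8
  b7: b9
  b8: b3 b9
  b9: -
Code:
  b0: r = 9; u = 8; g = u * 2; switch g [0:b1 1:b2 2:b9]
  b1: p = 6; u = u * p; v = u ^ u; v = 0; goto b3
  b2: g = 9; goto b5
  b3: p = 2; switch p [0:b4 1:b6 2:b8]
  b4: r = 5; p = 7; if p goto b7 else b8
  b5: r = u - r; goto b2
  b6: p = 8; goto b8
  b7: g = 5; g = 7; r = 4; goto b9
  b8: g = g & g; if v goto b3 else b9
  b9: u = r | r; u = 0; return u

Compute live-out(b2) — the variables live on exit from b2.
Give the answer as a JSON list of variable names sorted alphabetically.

def/use:
  b0 def {g,r,u} use ∅
  b1 def {p,u,v} use {u}
  b2 def {g} use ∅
  b3 def {p} use ∅
  b4 def {p,r} use ∅
  b5 def {r} use {r,u}
  b6 def {p} use ∅
  b7 def {g,r} use ∅
  b8 def {g} use {g,v}
  b9 def {u} use {r}

Liveness:
  b0 li=∅ lo={g,r,u}
  b1 li={g,r,u} lo={g,r,v}
  b2 li={r,u} lo={r,u}
  b3 li={g,r,v} lo={g,r,v}
  b4 li={g,v} lo={g,r,v}
  b5 li={r,u} lo={r,u}
  b6 li={g,r,v} lo={g,r,v}
  b7 li=∅ lo={r}
  b8 li={g,r,v} lo={g,r,v}
  b9 li={r} lo=∅

live-out(b2) = ["r", "u"]

Answer: ["r", "u"]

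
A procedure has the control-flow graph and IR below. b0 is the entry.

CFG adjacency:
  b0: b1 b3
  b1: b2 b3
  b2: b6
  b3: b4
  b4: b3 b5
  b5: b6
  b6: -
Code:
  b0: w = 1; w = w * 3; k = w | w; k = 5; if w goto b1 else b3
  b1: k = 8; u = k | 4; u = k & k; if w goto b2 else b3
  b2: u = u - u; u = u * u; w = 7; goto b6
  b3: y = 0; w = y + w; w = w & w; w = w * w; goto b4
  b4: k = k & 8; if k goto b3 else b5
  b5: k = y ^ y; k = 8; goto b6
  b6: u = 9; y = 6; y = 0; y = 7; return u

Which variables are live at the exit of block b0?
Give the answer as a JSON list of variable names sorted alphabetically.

Answer: ["k", "w"]

Derivation:
def/use:
  b0: {k,w} / ∅
  b1: {k,u} / {w}
  b2: {u,w} / {u}
  b3: {w,y} / {w}
  b4: {k} / {k}
  b5: {k} / {y}
  b6: {u,y} / ∅

Live sets:
  live b0: ∅→{k,w}
  live b1: {w}→{k,u,w}
  live b2: {u}→∅
  live b3: {k,w}→{k,w,y}
  live b4: {k,w,y}→{k,w,y}
  live b5: {y}→∅
  live b6: ∅→∅

live-out(b0) = ["k", "w"]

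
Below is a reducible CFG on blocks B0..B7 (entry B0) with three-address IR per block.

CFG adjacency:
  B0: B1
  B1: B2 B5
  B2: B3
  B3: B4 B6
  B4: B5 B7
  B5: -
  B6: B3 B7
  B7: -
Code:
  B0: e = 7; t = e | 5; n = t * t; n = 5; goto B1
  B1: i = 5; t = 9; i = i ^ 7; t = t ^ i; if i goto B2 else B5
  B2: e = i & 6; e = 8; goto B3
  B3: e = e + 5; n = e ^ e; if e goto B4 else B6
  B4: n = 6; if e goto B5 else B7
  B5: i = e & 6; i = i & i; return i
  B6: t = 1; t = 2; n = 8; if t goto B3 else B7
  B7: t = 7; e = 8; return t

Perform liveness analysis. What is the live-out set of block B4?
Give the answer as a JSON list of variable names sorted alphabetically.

Answer: ["e"]

Derivation:
Block summaries:
  B0 def {e,n,t} use ∅
  B1 def {i,t} use ∅
  B2 def {e} use {i}
  B3 def {e,n} use {e}
  B4 def {n} use {e}
  B5 def {i} use {e}
  B6 def {n,t} use ∅
  B7 def {e,t} use ∅

Live sets:
  B0 li=∅ lo={e}
  B1 li={e} lo={e,i}
  B2 li={i} lo={e}
  B3 li={e} lo={e}
  B4 li={e} lo={e}
  B5 li={e} lo=∅
  B6 li={e} lo={e}
  B7 li=∅ lo=∅

live-out(B4) = ["e"]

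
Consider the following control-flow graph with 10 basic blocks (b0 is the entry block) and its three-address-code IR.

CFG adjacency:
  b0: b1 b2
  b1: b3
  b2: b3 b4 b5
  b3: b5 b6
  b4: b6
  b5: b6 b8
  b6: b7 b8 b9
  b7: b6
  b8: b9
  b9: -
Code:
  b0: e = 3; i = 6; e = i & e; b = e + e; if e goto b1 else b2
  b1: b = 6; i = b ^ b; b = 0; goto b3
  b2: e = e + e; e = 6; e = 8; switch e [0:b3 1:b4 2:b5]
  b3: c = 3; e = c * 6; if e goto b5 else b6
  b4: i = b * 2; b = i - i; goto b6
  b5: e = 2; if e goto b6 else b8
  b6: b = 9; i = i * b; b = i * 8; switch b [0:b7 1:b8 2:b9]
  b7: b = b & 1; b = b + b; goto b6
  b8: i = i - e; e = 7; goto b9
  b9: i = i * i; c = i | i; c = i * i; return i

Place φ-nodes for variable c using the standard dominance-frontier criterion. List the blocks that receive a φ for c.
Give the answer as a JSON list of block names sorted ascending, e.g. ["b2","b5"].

Answer: ["b5", "b6", "b8", "b9"]

Derivation:
idom tree: b1←b0 b2←b0 b3←b0 b4←b2 b5←b0 b6←b0 b7←b6 b8←b0 b9←b0
Dom∩ at merges:
  b3: preds {b1,b2}: {b0,b1} ∩ {b0,b2} = {b0}; idom=b0
  b5: preds {b2,b3}: {b0,b2} ∩ {b0,b3} = {b0}; idom=b0
  b6: preds {b3,b4,b5,b7}: {b0,b3} ∩ {b0,b2,b4} ∩ {b0,b5} ∩ {b0,b6,b7} = {b0}; idom=b0
  b8: preds {b5,b6}: {b0,b5} ∩ {b0,b6} = {b0}; idom=b0
  b9: preds {b6,b8}: {b0,b6} ∩ {b0,b8} = {b0}; idom=b0

Frontier:
  b3←b1: walk b1 to b0
  b3←b2: walk b2 to b0
  b5←b2: walk b2 to b0
  b5←b3: walk b3 to b0
  b6←b3: walk b3 to b0
  b6←b4: walk b4→b2 to b0
  b6←b5: walk b5 to b0
  b6←b7: walk b7→b6 to b0
  b8←b5: walk b5 to b0
  b8←b6: walk b6 to b0
  b9←b6: walk b6 to b0
  b9←b8: walk b8 to b0
  DF(b0)=∅
  DF(b1)={b3}
  DF(b2)={b3,b5,b6}
  DF(b3)={b5,b6}
  DF(b4)={b6}
  DF(b5)={b6,b8}
  DF(b6)={b6,b8,b9}
  DF(b7)={b6}
  DF(b8)={b9}
  DF(b9)=∅

φ for c: defs {b3,b9}
  DF⁺ = {b5,b6,b8,b9}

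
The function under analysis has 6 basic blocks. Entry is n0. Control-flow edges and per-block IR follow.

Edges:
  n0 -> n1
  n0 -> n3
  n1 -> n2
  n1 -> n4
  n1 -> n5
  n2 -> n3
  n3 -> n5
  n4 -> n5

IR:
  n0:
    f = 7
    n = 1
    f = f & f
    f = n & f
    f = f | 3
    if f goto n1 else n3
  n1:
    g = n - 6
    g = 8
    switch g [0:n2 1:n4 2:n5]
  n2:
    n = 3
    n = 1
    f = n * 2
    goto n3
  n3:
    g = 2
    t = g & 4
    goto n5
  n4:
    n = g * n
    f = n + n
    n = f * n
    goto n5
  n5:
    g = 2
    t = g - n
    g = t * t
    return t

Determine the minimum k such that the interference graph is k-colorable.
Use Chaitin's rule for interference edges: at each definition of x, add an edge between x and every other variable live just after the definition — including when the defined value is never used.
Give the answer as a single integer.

Answer: 3

Analysis:
Per-block:
  n0: def={f,n} ue=∅
  n1: def={g} ue={n}
  n2: def={f,n} ue=∅
  n3: def={g,t} ue=∅
  n4: def={f,n} ue={g,n}
  n5: def={g,t} ue={n}

Backward fixpoint:
  n0 li=∅ lo={n}
  n1 li={n} lo={g,n}
  n2 li=∅ lo={n}
  n3 li={n} lo={n}
  n4 li={g,n} lo={n}
  n5 li={n} lo=∅

Interfere edges:
  f: {n}
  g: {n,t}
  n: {f,g,t}
  t: {g,n}

Colouring:
  lower bound: {g,n,t} mutually conflict ⇒ χ ≥ 3
  assign f→c1 g→c1 n→c0 t→c2 — no edge inside a register ⇒ χ ≤ 3
  χ = 3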